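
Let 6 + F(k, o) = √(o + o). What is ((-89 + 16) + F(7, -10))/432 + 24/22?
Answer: 4315/4752 + I*√5/216 ≈ 0.90804 + 0.010352*I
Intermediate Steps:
F(k, o) = -6 + √2*√o (F(k, o) = -6 + √(o + o) = -6 + √(2*o) = -6 + √2*√o)
((-89 + 16) + F(7, -10))/432 + 24/22 = ((-89 + 16) + (-6 + √2*√(-10)))/432 + 24/22 = (-73 + (-6 + √2*(I*√10)))*(1/432) + 24*(1/22) = (-73 + (-6 + 2*I*√5))*(1/432) + 12/11 = (-79 + 2*I*√5)*(1/432) + 12/11 = (-79/432 + I*√5/216) + 12/11 = 4315/4752 + I*√5/216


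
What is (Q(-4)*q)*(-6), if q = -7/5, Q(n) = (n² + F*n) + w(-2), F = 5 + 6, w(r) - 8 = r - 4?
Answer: -1092/5 ≈ -218.40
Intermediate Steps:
w(r) = 4 + r (w(r) = 8 + (r - 4) = 8 + (-4 + r) = 4 + r)
F = 11
Q(n) = 2 + n² + 11*n (Q(n) = (n² + 11*n) + (4 - 2) = (n² + 11*n) + 2 = 2 + n² + 11*n)
q = -7/5 (q = -7*⅕ = -7/5 ≈ -1.4000)
(Q(-4)*q)*(-6) = ((2 + (-4)² + 11*(-4))*(-7/5))*(-6) = ((2 + 16 - 44)*(-7/5))*(-6) = -26*(-7/5)*(-6) = (182/5)*(-6) = -1092/5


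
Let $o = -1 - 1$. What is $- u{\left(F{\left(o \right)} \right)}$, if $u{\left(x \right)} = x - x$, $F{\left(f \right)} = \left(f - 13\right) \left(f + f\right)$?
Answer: $0$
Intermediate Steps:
$o = -2$
$F{\left(f \right)} = 2 f \left(-13 + f\right)$ ($F{\left(f \right)} = \left(-13 + f\right) 2 f = 2 f \left(-13 + f\right)$)
$u{\left(x \right)} = 0$
$- u{\left(F{\left(o \right)} \right)} = \left(-1\right) 0 = 0$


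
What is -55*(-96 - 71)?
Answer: 9185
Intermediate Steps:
-55*(-96 - 71) = -55*(-167) = 9185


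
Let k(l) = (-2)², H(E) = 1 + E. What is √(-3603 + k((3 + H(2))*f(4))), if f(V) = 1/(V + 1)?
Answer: I*√3599 ≈ 59.992*I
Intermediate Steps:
f(V) = 1/(1 + V)
k(l) = 4
√(-3603 + k((3 + H(2))*f(4))) = √(-3603 + 4) = √(-3599) = I*√3599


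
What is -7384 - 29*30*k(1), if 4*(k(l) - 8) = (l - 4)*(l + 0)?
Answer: -27383/2 ≈ -13692.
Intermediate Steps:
k(l) = 8 + l*(-4 + l)/4 (k(l) = 8 + ((l - 4)*(l + 0))/4 = 8 + ((-4 + l)*l)/4 = 8 + (l*(-4 + l))/4 = 8 + l*(-4 + l)/4)
-7384 - 29*30*k(1) = -7384 - 29*30*(8 - 1*1 + (¼)*1²) = -7384 - 870*(8 - 1 + (¼)*1) = -7384 - 870*(8 - 1 + ¼) = -7384 - 870*29/4 = -7384 - 1*12615/2 = -7384 - 12615/2 = -27383/2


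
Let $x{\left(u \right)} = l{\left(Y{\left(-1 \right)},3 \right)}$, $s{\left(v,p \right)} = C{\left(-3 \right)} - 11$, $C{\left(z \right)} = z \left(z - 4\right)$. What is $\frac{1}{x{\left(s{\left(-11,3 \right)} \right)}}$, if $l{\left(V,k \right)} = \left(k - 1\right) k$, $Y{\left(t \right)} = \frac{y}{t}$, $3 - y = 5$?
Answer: $\frac{1}{6} \approx 0.16667$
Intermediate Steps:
$y = -2$ ($y = 3 - 5 = -2$)
$C{\left(z \right)} = z \left(-4 + z\right)$
$Y{\left(t \right)} = - \frac{2}{t}$
$s{\left(v,p \right)} = 10$ ($s{\left(v,p \right)} = - 3 \left(-4 - 3\right) - 11 = \left(-3\right) \left(-7\right) - 11 = 21 - 11 = 10$)
$l{\left(V,k \right)} = k \left(-1 + k\right)$ ($l{\left(V,k \right)} = \left(-1 + k\right) k = k \left(-1 + k\right)$)
$x{\left(u \right)} = 6$ ($x{\left(u \right)} = 3 \left(-1 + 3\right) = 3 \cdot 2 = 6$)
$\frac{1}{x{\left(s{\left(-11,3 \right)} \right)}} = \frac{1}{6}$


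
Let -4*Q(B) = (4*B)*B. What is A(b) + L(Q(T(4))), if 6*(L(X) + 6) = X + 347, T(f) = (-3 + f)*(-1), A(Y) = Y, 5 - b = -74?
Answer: 392/3 ≈ 130.67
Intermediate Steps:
b = 79 (b = 5 - 1*(-74) = 5 + 74 = 79)
T(f) = 3 - f
Q(B) = -B**2 (Q(B) = -4*B*B/4 = -B**2)
L(X) = 311/6 + X/6 (L(X) = -6 + (X + 347)/6 = -6 + (347 + X)/6 = -6 + (347/6 + X/6) = 311/6 + X/6)
A(b) + L(Q(T(4))) = 79 + (311/6 + (-(3 - 1*4)**2)/6) = 79 + (311/6 + (-(3 - 4)**2)/6) = 79 + (311/6 + (-1*(-1)**2)/6) = 79 + (311/6 + (-1*1)/6) = 79 + (311/6 + (1/6)*(-1)) = 79 + (311/6 - 1/6) = 79 + 155/3 = 392/3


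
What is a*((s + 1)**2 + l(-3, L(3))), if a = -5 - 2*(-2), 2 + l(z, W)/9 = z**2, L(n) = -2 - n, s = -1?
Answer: -63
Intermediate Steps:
l(z, W) = -18 + 9*z**2
a = -1 (a = -5 + 4 = -1)
a*((s + 1)**2 + l(-3, L(3))) = -((-1 + 1)**2 + (-18 + 9*(-3)**2)) = -(0**2 + (-18 + 9*9)) = -(0 + (-18 + 81)) = -(0 + 63) = -1*63 = -63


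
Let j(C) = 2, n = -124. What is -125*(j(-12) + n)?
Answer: 15250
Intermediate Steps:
-125*(j(-12) + n) = -125*(2 - 124) = -125*(-122) = 15250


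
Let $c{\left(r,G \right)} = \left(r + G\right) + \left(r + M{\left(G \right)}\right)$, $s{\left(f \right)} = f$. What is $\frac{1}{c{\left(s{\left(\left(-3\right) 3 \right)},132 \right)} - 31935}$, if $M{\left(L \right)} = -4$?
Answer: $- \frac{1}{31825} \approx -3.1422 \cdot 10^{-5}$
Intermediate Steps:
$c{\left(r,G \right)} = -4 + G + 2 r$ ($c{\left(r,G \right)} = \left(r + G\right) + \left(r - 4\right) = \left(G + r\right) + \left(-4 + r\right) = -4 + G + 2 r$)
$\frac{1}{c{\left(s{\left(\left(-3\right) 3 \right)},132 \right)} - 31935} = \frac{1}{\left(-4 + 132 + 2 \left(\left(-3\right) 3\right)\right) - 31935} = \frac{1}{\left(-4 + 132 + 2 \left(-9\right)\right) - 31935} = \frac{1}{\left(-4 + 132 - 18\right) - 31935} = \frac{1}{110 - 31935} = \frac{1}{-31825} = - \frac{1}{31825}$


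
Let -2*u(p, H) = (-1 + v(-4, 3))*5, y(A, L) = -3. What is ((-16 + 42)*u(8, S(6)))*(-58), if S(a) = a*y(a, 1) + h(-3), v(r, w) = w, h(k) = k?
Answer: 7540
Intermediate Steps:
S(a) = -3 - 3*a (S(a) = a*(-3) - 3 = -3*a - 3 = -3 - 3*a)
u(p, H) = -5 (u(p, H) = -(-1 + 3)*5/2 = -5)
((-16 + 42)*u(8, S(6)))*(-58) = ((-16 + 42)*(-5))*(-58) = (26*(-5))*(-58) = -130*(-58) = 7540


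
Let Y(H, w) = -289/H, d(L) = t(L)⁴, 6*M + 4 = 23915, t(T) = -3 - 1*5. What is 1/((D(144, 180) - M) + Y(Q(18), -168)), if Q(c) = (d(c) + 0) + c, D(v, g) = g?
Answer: -363/1381301 ≈ -0.00026280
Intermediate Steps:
t(T) = -8 (t(T) = -3 - 5 = -8)
M = 23911/6 (M = -⅔ + (⅙)*23915 = -⅔ + 23915/6 = 23911/6 ≈ 3985.2)
d(L) = 4096 (d(L) = (-8)⁴ = 4096)
Q(c) = 4096 + c (Q(c) = (4096 + 0) + c = 4096 + c)
1/((D(144, 180) - M) + Y(Q(18), -168)) = 1/((180 - 1*23911/6) - 289/(4096 + 18)) = 1/((180 - 23911/6) - 289/4114) = 1/(-22831/6 - 289*1/4114) = 1/(-22831/6 - 17/242) = 1/(-1381301/363) = -363/1381301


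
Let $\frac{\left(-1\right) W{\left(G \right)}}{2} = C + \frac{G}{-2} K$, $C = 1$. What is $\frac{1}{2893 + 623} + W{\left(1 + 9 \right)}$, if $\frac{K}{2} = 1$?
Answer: $\frac{63289}{3516} \approx 18.0$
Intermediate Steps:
$K = 2$ ($K = 2 \cdot 1 = 2$)
$W{\left(G \right)} = -2 + 2 G$ ($W{\left(G \right)} = - 2 \left(1 + \frac{G}{-2} \cdot 2\right) = - 2 \left(1 + G \left(- \frac{1}{2}\right) 2\right) = - 2 \left(1 + - \frac{G}{2} \cdot 2\right) = - 2 \left(1 - G\right) = -2 + 2 G$)
$\frac{1}{2893 + 623} + W{\left(1 + 9 \right)} = \frac{1}{2893 + 623} - \left(2 - 2 \left(1 + 9\right)\right) = \frac{1}{3516} + \left(-2 + 2 \cdot 10\right) = \frac{1}{3516} + \left(-2 + 20\right) = \frac{1}{3516} + 18 = \frac{63289}{3516}$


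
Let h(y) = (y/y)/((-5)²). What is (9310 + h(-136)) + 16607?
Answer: 647926/25 ≈ 25917.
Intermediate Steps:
h(y) = 1/25
(9310 + h(-136)) + 16607 = (9310 + 1/25) + 16607 = 232751/25 + 16607 = 647926/25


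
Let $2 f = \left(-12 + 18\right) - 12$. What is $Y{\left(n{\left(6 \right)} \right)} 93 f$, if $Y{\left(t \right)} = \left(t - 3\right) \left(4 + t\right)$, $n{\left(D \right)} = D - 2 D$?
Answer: $-5022$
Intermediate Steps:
$n{\left(D \right)} = - D$
$Y{\left(t \right)} = \left(-3 + t\right) \left(4 + t\right)$
$f = -3$ ($f = \frac{\left(-12 + 18\right) - 12}{2} = \frac{6 - 12}{2} = \frac{1}{2} \left(-6\right) = -3$)
$Y{\left(n{\left(6 \right)} \right)} 93 f = \left(-12 - 6 + \left(\left(-1\right) 6\right)^{2}\right) 93 \left(-3\right) = \left(-12 - 6 + \left(-6\right)^{2}\right) 93 \left(-3\right) = \left(-12 - 6 + 36\right) 93 \left(-3\right) = 18 \cdot 93 \left(-3\right) = 1674 \left(-3\right) = -5022$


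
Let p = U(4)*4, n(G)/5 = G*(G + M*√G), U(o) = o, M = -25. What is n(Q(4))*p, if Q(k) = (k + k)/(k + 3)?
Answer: 5120/49 - 32000*√14/49 ≈ -2339.0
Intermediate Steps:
Q(k) = 2*k/(3 + k) (Q(k) = (2*k)/(3 + k) = 2*k/(3 + k))
n(G) = 5*G*(G - 25*√G) (n(G) = 5*(G*(G - 25*√G)) = 5*G*(G - 25*√G))
p = 16 (p = 4*4 = 16)
n(Q(4))*p = (-125*16*√2/(3 + 4)^(3/2) + 5*(2*4/(3 + 4))²)*16 = (-125*16*√14/49 + 5*(2*4/7)²)*16 = (-125*16*√14/49 + 5*(2*4*(⅐))²)*16 = (-2000*√14/49 + 5*(8/7)²)*16 = (-2000*√14/49 + 5*(64/49))*16 = (-2000*√14/49 + 320/49)*16 = (320/49 - 2000*√14/49)*16 = 5120/49 - 32000*√14/49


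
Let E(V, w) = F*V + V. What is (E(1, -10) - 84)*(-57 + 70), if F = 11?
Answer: -936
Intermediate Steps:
E(V, w) = 12*V (E(V, w) = 11*V + V = 12*V)
(E(1, -10) - 84)*(-57 + 70) = (12*1 - 84)*(-57 + 70) = (12 - 84)*13 = -72*13 = -936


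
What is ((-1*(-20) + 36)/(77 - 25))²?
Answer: 196/169 ≈ 1.1598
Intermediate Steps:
((-1*(-20) + 36)/(77 - 25))² = ((20 + 36)/52)² = (56*(1/52))² = (14/13)² = 196/169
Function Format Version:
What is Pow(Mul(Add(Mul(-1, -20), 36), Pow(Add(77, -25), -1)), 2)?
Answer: Rational(196, 169) ≈ 1.1598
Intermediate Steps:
Pow(Mul(Add(Mul(-1, -20), 36), Pow(Add(77, -25), -1)), 2) = Pow(Mul(Add(20, 36), Pow(52, -1)), 2) = Pow(Mul(56, Rational(1, 52)), 2) = Pow(Rational(14, 13), 2) = Rational(196, 169)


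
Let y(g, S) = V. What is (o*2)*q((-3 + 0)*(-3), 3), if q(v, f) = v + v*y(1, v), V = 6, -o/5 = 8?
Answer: -5040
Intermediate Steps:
o = -40 (o = -5*8 = -40)
y(g, S) = 6
q(v, f) = 7*v (q(v, f) = v + v*6 = v + 6*v = 7*v)
(o*2)*q((-3 + 0)*(-3), 3) = (-40*2)*(7*((-3 + 0)*(-3))) = -560*(-3*(-3)) = -560*9 = -80*63 = -5040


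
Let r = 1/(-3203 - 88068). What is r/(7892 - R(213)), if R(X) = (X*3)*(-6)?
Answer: -1/1070243746 ≈ -9.3437e-10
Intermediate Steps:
R(X) = -18*X (R(X) = (3*X)*(-6) = -18*X)
r = -1/91271 (r = 1/(-91271) = -1/91271 ≈ -1.0956e-5)
r/(7892 - R(213)) = -1/(91271*(7892 - (-18)*213)) = -1/(91271*(7892 - 1*(-3834))) = -1/(91271*(7892 + 3834)) = -1/91271/11726 = -1/91271*1/11726 = -1/1070243746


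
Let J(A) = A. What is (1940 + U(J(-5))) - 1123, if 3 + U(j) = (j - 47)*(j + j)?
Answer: 1334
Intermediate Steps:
U(j) = -3 + 2*j*(-47 + j) (U(j) = -3 + (j - 47)*(j + j) = -3 + (-47 + j)*(2*j) = -3 + 2*j*(-47 + j))
(1940 + U(J(-5))) - 1123 = (1940 + (-3 - 94*(-5) + 2*(-5)²)) - 1123 = (1940 + (-3 + 470 + 2*25)) - 1123 = (1940 + (-3 + 470 + 50)) - 1123 = (1940 + 517) - 1123 = 2457 - 1123 = 1334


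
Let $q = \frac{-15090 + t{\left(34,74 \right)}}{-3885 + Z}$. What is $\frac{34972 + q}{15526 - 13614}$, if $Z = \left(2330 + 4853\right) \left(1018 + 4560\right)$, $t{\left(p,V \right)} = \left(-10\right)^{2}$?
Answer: $\frac{700539669559}{38300121884} \approx 18.291$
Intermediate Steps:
$t{\left(p,V \right)} = 100$
$Z = 40066774$ ($Z = 7183 \cdot 5578 = 40066774$)
$q = - \frac{14990}{40062889}$ ($q = \frac{-15090 + 100}{-3885 + 40066774} = - \frac{14990}{40062889} \approx -0.00037416$)
$\frac{34972 + q}{15526 - 13614} = \frac{34972 - \frac{14990}{40062889}}{15526 - 13614} = \frac{1401079339118}{40062889 \cdot 1912} = \frac{1401079339118}{40062889} \cdot \frac{1}{1912} = \frac{700539669559}{38300121884}$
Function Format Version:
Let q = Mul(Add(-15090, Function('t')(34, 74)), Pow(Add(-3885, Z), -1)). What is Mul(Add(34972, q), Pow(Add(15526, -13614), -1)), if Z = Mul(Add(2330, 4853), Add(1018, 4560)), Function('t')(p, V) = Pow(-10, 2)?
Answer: Rational(700539669559, 38300121884) ≈ 18.291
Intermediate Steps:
Function('t')(p, V) = 100
Z = 40066774 (Z = Mul(7183, 5578) = 40066774)
q = Rational(-14990, 40062889) (q = Mul(Add(-15090, 100), Pow(Add(-3885, 40066774), -1)) = Mul(-14990, Pow(40062889, -1)) = Mul(-14990, Rational(1, 40062889)) = Rational(-14990, 40062889) ≈ -0.00037416)
Mul(Add(34972, q), Pow(Add(15526, -13614), -1)) = Mul(Add(34972, Rational(-14990, 40062889)), Pow(Add(15526, -13614), -1)) = Mul(Rational(1401079339118, 40062889), Pow(1912, -1)) = Mul(Rational(1401079339118, 40062889), Rational(1, 1912)) = Rational(700539669559, 38300121884)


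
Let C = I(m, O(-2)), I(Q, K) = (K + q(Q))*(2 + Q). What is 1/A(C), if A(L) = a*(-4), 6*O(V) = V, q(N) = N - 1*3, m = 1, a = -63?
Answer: 1/252 ≈ 0.0039683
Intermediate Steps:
q(N) = -3 + N (q(N) = N - 3 = -3 + N)
O(V) = V/6
I(Q, K) = (2 + Q)*(-3 + K + Q) (I(Q, K) = (K + (-3 + Q))*(2 + Q) = (-3 + K + Q)*(2 + Q) = (2 + Q)*(-3 + K + Q))
C = -7 (C = -6 + 1² - 1*1 + 2*((⅙)*(-2)) + ((⅙)*(-2))*1 = -6 + 1 - 1 + 2*(-⅓) - ⅓*1 = -6 + 1 - 1 - ⅔ - ⅓ = -7)
A(L) = 252 (A(L) = -63*(-4) = 252)
1/A(C) = 1/252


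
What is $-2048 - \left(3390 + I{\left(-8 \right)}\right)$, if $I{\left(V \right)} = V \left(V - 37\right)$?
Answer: $-5798$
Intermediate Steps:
$I{\left(V \right)} = V \left(-37 + V\right)$
$-2048 - \left(3390 + I{\left(-8 \right)}\right) = -2048 - \left(3390 - 8 \left(-37 - 8\right)\right) = -2048 - \left(3390 - -360\right) = -2048 - 3750 = -5798$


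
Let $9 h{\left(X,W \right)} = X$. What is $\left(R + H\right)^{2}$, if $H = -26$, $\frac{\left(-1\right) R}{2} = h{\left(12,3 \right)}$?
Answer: $\frac{7396}{9} \approx 821.78$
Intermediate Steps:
$h{\left(X,W \right)} = \frac{X}{9}$
$R = - \frac{8}{3}$ ($R = - 2 \cdot \frac{1}{9} \cdot 12 = \left(-2\right) \frac{4}{3} = - \frac{8}{3} \approx -2.6667$)
$\left(R + H\right)^{2} = \left(- \frac{8}{3} - 26\right)^{2} = \left(- \frac{86}{3}\right)^{2} = \frac{7396}{9}$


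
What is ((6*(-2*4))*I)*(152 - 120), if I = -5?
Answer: 7680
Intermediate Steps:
((6*(-2*4))*I)*(152 - 120) = ((6*(-2*4))*(-5))*(152 - 120) = ((6*(-8))*(-5))*32 = -48*(-5)*32 = 240*32 = 7680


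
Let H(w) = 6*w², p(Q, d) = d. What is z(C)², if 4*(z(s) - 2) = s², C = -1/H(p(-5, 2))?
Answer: 21242881/5308416 ≈ 4.0017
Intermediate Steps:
C = -1/24 (C = -1/(6*2²) = -1/(6*4) = -1/24 ≈ -0.041667)
z(s) = 2 + s²/4
z(C)² = (2 + (-1/24)²/4)² = (2 + (¼)*(1/576))² = (2 + 1/2304)² = (4609/2304)² = 21242881/5308416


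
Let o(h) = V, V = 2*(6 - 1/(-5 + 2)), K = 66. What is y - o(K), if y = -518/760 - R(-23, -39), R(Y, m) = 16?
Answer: -33457/1140 ≈ -29.348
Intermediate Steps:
y = -6339/380 (y = -518/760 - 1*16 = -518*1/760 - 16 = -259/380 - 16 = -6339/380 ≈ -16.682)
V = 38/3 (V = 2*(6 - 1/(-3)) = 2*(6 - 1*(-⅓)) = 2*(6 + ⅓) = 2*(19/3) = 38/3 ≈ 12.667)
o(h) = 38/3
y - o(K) = -6339/380 - 1*38/3 = -6339/380 - 38/3 = -33457/1140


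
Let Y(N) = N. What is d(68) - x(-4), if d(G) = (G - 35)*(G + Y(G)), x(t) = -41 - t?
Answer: 4525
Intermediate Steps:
d(G) = 2*G*(-35 + G) (d(G) = (G - 35)*(G + G) = (-35 + G)*(2*G) = 2*G*(-35 + G))
d(68) - x(-4) = 2*68*(-35 + 68) - (-41 - 1*(-4)) = 2*68*33 - (-41 + 4) = 4488 - 1*(-37) = 4488 + 37 = 4525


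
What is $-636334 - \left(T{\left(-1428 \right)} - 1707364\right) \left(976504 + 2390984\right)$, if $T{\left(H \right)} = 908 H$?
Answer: $10115892905810$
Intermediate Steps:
$-636334 - \left(T{\left(-1428 \right)} - 1707364\right) \left(976504 + 2390984\right) = -636334 - \left(908 \left(-1428\right) - 1707364\right) \left(976504 + 2390984\right) = -636334 - \left(-1296624 - 1707364\right) 3367488 = -636334 - \left(-3003988\right) 3367488 = -636334 - -10115893542144 = -636334 + 10115893542144 = 10115892905810$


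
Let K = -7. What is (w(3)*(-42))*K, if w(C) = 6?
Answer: 1764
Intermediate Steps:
(w(3)*(-42))*K = (6*(-42))*(-7) = -252*(-7) = 1764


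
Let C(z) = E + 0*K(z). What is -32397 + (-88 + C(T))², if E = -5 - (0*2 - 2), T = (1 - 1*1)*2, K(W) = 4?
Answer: -24116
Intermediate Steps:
T = 0 (T = (1 - 1)*2 = 0*2 = 0)
E = -3 (E = -5 - (0 - 2) = -5 - 1*(-2) = -5 + 2 = -3)
C(z) = -3 (C(z) = -3 + 0*4 = -3 + 0 = -3)
-32397 + (-88 + C(T))² = -32397 + (-88 - 3)² = -32397 + (-91)² = -32397 + 8281 = -24116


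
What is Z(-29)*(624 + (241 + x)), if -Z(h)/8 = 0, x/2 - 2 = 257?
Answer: 0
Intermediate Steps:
x = 518 (x = 4 + 2*257 = 4 + 514 = 518)
Z(h) = 0 (Z(h) = -8*0 = 0)
Z(-29)*(624 + (241 + x)) = 0*(624 + (241 + 518)) = 0*(624 + 759) = 0*1383 = 0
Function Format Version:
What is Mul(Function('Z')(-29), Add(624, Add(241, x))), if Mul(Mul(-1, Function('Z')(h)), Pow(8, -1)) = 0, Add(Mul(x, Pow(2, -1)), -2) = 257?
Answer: 0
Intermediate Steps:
x = 518 (x = Add(4, Mul(2, 257)) = Add(4, 514) = 518)
Function('Z')(h) = 0 (Function('Z')(h) = Mul(-8, 0) = 0)
Mul(Function('Z')(-29), Add(624, Add(241, x))) = Mul(0, Add(624, Add(241, 518))) = Mul(0, Add(624, 759)) = Mul(0, 1383) = 0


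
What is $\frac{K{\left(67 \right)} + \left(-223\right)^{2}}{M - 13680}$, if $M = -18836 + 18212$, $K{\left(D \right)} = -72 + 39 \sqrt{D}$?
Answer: $- \frac{49657}{14304} - \frac{13 \sqrt{67}}{4768} \approx -3.4939$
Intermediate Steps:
$M = -624$
$\frac{K{\left(67 \right)} + \left(-223\right)^{2}}{M - 13680} = \frac{\left(-72 + 39 \sqrt{67}\right) + \left(-223\right)^{2}}{-624 - 13680} = \frac{\left(-72 + 39 \sqrt{67}\right) + 49729}{-14304} = \left(49657 + 39 \sqrt{67}\right) \left(- \frac{1}{14304}\right) = - \frac{49657}{14304} - \frac{13 \sqrt{67}}{4768}$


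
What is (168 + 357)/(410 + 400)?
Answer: 35/54 ≈ 0.64815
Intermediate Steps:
(168 + 357)/(410 + 400) = 525/810 = 525*(1/810) = 35/54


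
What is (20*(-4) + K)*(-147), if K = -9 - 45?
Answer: 19698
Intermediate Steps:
K = -54
(20*(-4) + K)*(-147) = (20*(-4) - 54)*(-147) = (-80 - 54)*(-147) = -134*(-147) = 19698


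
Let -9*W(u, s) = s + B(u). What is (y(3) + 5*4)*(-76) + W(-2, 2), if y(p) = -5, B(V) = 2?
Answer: -10264/9 ≈ -1140.4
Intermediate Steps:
W(u, s) = -2/9 - s/9 (W(u, s) = -(s + 2)/9 = -(2 + s)/9 = -2/9 - s/9)
(y(3) + 5*4)*(-76) + W(-2, 2) = (-5 + 5*4)*(-76) + (-2/9 - ⅑*2) = (-5 + 20)*(-76) + (-2/9 - 2/9) = 15*(-76) - 4/9 = -1140 - 4/9 = -10264/9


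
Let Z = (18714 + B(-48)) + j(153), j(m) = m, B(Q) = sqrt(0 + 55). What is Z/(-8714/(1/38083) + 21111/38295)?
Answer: -240837255/4236132412393 - 12765*sqrt(55)/4236132412393 ≈ -5.6875e-5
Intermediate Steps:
B(Q) = sqrt(55)
Z = 18867 + sqrt(55) (Z = (18714 + sqrt(55)) + 153 = 18867 + sqrt(55) ≈ 18874.)
Z/(-8714/(1/38083) + 21111/38295) = (18867 + sqrt(55))/(-8714/(1/38083) + 21111/38295) = (18867 + sqrt(55))/(-8714/1/38083 + 21111*(1/38295)) = (18867 + sqrt(55))/(-8714*38083 + 7037/12765) = (18867 + sqrt(55))/(-331855262 + 7037/12765) = (18867 + sqrt(55))/(-4236132412393/12765) = (18867 + sqrt(55))*(-12765/4236132412393) = -240837255/4236132412393 - 12765*sqrt(55)/4236132412393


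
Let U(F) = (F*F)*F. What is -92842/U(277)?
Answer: -92842/21253933 ≈ -0.0043682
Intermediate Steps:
U(F) = F³ (U(F) = F²*F = F³)
-92842/U(277) = -92842/(277³) = -92842/21253933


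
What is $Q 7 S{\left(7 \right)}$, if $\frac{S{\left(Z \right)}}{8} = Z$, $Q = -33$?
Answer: $-12936$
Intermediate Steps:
$S{\left(Z \right)} = 8 Z$
$Q 7 S{\left(7 \right)} = \left(-33\right) 7 \cdot 8 \cdot 7 = \left(-231\right) 56 = -12936$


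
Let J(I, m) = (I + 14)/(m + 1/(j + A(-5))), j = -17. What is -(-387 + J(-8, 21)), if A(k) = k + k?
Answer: 109440/283 ≈ 386.71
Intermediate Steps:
A(k) = 2*k
J(I, m) = (14 + I)/(-1/27 + m) (J(I, m) = (I + 14)/(m + 1/(-17 + 2*(-5))) = (14 + I)/(m + 1/(-17 - 10)) = (14 + I)/(m + 1/(-27)) = (14 + I)/(m - 1/27) = (14 + I)/(-1/27 + m))
-(-387 + J(-8, 21)) = -(-387 + 27*(14 - 8)/(-1 + 27*21)) = -(-387 + 27*6/(-1 + 567)) = -(-387 + 27*6/566) = -(-387 + 27*(1/566)*6) = -(-387 + 81/283) = -1*(-109440/283) = 109440/283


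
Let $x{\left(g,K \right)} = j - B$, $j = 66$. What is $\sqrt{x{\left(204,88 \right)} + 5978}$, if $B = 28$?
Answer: $8 \sqrt{94} \approx 77.563$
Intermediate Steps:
$x{\left(g,K \right)} = 38$ ($x{\left(g,K \right)} = 66 - 28 = 38$)
$\sqrt{x{\left(204,88 \right)} + 5978} = \sqrt{38 + 5978} = \sqrt{6016} = 8 \sqrt{94}$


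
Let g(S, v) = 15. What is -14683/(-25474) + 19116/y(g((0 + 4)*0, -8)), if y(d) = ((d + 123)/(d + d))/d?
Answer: 36522411509/585902 ≈ 62335.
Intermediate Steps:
y(d) = (123 + d)/(2*d²) (y(d) = ((123 + d)/((2*d)))/d = ((123 + d)*(1/(2*d)))/d = ((123 + d)/(2*d))/d = (123 + d)/(2*d²))
-14683/(-25474) + 19116/y(g((0 + 4)*0, -8)) = -14683/(-25474) + 19116/(((½)*(123 + 15)/15²)) = -14683*(-1/25474) + 19116/(((½)*(1/225)*138)) = 14683/25474 + 19116/(23/75) = 14683/25474 + 19116*(75/23) = 14683/25474 + 1433700/23 = 36522411509/585902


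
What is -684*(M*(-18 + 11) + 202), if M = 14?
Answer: -71136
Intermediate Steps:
-684*(M*(-18 + 11) + 202) = -684*(14*(-18 + 11) + 202) = -684*(14*(-7) + 202) = -684*(-98 + 202) = -684*104 = -71136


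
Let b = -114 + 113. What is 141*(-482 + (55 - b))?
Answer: -60066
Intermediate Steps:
b = -1
141*(-482 + (55 - b)) = 141*(-482 + (55 - 1*(-1))) = 141*(-482 + (55 + 1)) = 141*(-482 + 56) = 141*(-426) = -60066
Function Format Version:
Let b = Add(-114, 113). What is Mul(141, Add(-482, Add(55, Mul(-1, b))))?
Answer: -60066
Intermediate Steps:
b = -1
Mul(141, Add(-482, Add(55, Mul(-1, b)))) = Mul(141, Add(-482, Add(55, Mul(-1, -1)))) = Mul(141, Add(-482, Add(55, 1))) = Mul(141, Add(-482, 56)) = Mul(141, -426) = -60066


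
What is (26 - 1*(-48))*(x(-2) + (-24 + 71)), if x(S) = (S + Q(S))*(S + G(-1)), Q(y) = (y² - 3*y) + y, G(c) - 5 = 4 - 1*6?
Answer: 3922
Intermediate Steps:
G(c) = 3 (G(c) = 5 + (4 - 1*6) = 5 + (4 - 6) = 5 - 2 = 3)
Q(y) = y² - 2*y
x(S) = (3 + S)*(S + S*(-2 + S)) (x(S) = (S + S*(-2 + S))*(S + 3) = (S + S*(-2 + S))*(3 + S) = (3 + S)*(S + S*(-2 + S)))
(26 - 1*(-48))*(x(-2) + (-24 + 71)) = (26 - 1*(-48))*(-2*(-3 + (-2)² + 2*(-2)) + (-24 + 71)) = (26 + 48)*(-2*(-3 + 4 - 4) + 47) = 74*(-2*(-3) + 47) = 74*(6 + 47) = 74*53 = 3922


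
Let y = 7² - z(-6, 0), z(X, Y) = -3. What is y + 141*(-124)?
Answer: -17432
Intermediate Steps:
y = 52 (y = 7² - 1*(-3) = 49 + 3 = 52)
y + 141*(-124) = 52 + 141*(-124) = 52 - 17484 = -17432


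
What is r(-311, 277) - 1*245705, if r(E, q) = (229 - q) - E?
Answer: -245442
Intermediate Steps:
r(E, q) = 229 - E - q
r(-311, 277) - 1*245705 = (229 - 1*(-311) - 1*277) - 1*245705 = (229 + 311 - 277) - 245705 = 263 - 245705 = -245442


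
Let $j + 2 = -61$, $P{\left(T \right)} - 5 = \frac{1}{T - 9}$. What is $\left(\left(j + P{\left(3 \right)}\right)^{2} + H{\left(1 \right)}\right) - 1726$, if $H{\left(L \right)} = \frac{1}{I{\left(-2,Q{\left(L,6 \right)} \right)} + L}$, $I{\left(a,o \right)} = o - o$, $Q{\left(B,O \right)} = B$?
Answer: $\frac{59701}{36} \approx 1658.4$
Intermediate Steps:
$P{\left(T \right)} = 5 + \frac{1}{-9 + T}$ ($P{\left(T \right)} = 5 + \frac{1}{T - 9} = 5 + \frac{1}{-9 + T}$)
$j = -63$ ($j = -2 - 61 = -63$)
$I{\left(a,o \right)} = 0$
$H{\left(L \right)} = \frac{1}{L}$ ($H{\left(L \right)} = \frac{1}{0 + L} = \frac{1}{L}$)
$\left(\left(j + P{\left(3 \right)}\right)^{2} + H{\left(1 \right)}\right) - 1726 = \left(\left(-63 + \frac{-44 + 5 \cdot 3}{-9 + 3}\right)^{2} + 1^{-1}\right) - 1726 = \left(\left(-63 + \frac{-44 + 15}{-6}\right)^{2} + 1\right) - 1726 = \left(\left(-63 - - \frac{29}{6}\right)^{2} + 1\right) - 1726 = \left(\left(-63 + \frac{29}{6}\right)^{2} + 1\right) - 1726 = \left(\left(- \frac{349}{6}\right)^{2} + 1\right) - 1726 = \left(\frac{121801}{36} + 1\right) - 1726 = \frac{121837}{36} - 1726 = \frac{59701}{36}$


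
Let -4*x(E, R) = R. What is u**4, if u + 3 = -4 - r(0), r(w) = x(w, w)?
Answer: 2401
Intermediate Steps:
x(E, R) = -R/4
r(w) = -w/4
u = -7 (u = -3 + (-4 - (-1)*0/4) = -3 + (-4 - 1*0) = -3 + (-4 + 0) = -3 - 4 = -7)
u**4 = (-7)**4 = 2401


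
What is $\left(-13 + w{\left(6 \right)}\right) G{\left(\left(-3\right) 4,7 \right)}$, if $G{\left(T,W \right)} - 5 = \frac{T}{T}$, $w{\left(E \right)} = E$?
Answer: $-42$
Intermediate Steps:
$G{\left(T,W \right)} = 6$ ($G{\left(T,W \right)} = 5 + \frac{T}{T} = 5 + 1 = 6$)
$\left(-13 + w{\left(6 \right)}\right) G{\left(\left(-3\right) 4,7 \right)} = \left(-13 + 6\right) 6 = \left(-7\right) 6 = -42$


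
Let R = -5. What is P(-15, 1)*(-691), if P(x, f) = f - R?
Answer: -4146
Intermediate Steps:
P(x, f) = 5 + f (P(x, f) = f - 1*(-5) = f + 5 = 5 + f)
P(-15, 1)*(-691) = (5 + 1)*(-691) = 6*(-691) = -4146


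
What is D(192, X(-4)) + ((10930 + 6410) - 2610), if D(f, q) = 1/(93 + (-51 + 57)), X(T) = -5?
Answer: 1458271/99 ≈ 14730.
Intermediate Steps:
D(f, q) = 1/99 (D(f, q) = 1/(93 + 6) = 1/99)
D(192, X(-4)) + ((10930 + 6410) - 2610) = 1/99 + ((10930 + 6410) - 2610) = 1/99 + (17340 - 2610) = 1/99 + 14730 = 1458271/99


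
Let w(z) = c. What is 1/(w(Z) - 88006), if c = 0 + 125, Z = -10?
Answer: -1/87881 ≈ -1.1379e-5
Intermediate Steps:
c = 125
w(z) = 125
1/(w(Z) - 88006) = 1/(125 - 88006) = 1/(-87881) = -1/87881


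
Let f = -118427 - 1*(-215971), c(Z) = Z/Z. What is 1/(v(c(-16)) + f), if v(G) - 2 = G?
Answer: 1/97547 ≈ 1.0251e-5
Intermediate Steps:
c(Z) = 1
v(G) = 2 + G
f = 97544 (f = -118427 + 215971 = 97544)
1/(v(c(-16)) + f) = 1/((2 + 1) + 97544) = 1/(3 + 97544) = 1/97547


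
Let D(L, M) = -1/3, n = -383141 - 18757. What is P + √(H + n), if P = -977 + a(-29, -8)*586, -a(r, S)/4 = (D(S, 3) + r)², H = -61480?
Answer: -18160729/9 + I*√463378 ≈ -2.0179e+6 + 680.72*I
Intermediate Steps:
n = -401898
D(L, M) = -⅓ (D(L, M) = -1*⅓ = -⅓)
a(r, S) = -4*(-⅓ + r)²
P = -18160729/9 (P = -977 - 4*(-1 + 3*(-29))²/9*586 = -977 - 4*(-1 - 87)²/9*586 = -977 - 4/9*(-88)²*586 = -977 - 4/9*7744*586 = -977 - 30976/9*586 = -977 - 18151936/9 = -18160729/9 ≈ -2.0179e+6)
P + √(H + n) = -18160729/9 + √(-61480 - 401898) = -18160729/9 + √(-463378) = -18160729/9 + I*√463378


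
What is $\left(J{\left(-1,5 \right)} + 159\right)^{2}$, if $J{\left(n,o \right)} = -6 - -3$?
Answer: $24336$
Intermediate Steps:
$J{\left(n,o \right)} = -3$ ($J{\left(n,o \right)} = -6 + 3 = -3$)
$\left(J{\left(-1,5 \right)} + 159\right)^{2} = \left(-3 + 159\right)^{2} = 156^{2} = 24336$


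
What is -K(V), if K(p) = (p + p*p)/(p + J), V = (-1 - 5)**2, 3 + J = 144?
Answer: -444/59 ≈ -7.5254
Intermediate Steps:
J = 141 (J = -3 + 144 = 141)
V = 36 (V = (-6)**2 = 36)
K(p) = (p + p**2)/(141 + p) (K(p) = (p + p*p)/(p + 141) = (p + p**2)/(141 + p))
-K(V) = -36*(1 + 36)/(141 + 36) = -36*37/177 = -1*444/59 = -444/59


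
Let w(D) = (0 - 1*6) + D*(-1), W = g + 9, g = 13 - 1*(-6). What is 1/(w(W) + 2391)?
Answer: 1/2357 ≈ 0.00042427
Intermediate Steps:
g = 19 (g = 13 + 6 = 19)
W = 28 (W = 19 + 9 = 28)
w(D) = -6 - D (w(D) = (0 - 6) - D = -6 - D)
1/(w(W) + 2391) = 1/((-6 - 1*28) + 2391) = 1/((-6 - 28) + 2391) = 1/(-34 + 2391) = 1/2357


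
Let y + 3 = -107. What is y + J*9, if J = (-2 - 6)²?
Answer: 466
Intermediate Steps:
y = -110 (y = -3 - 107 = -110)
J = 64 (J = (-8)² = 64)
y + J*9 = -110 + 64*9 = -110 + 576 = 466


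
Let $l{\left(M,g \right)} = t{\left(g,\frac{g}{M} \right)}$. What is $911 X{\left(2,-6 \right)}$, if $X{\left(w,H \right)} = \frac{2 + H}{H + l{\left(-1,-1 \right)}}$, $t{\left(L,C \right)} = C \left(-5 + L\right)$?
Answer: $\frac{911}{3} \approx 303.67$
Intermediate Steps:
$l{\left(M,g \right)} = \frac{g \left(-5 + g\right)}{M}$ ($l{\left(M,g \right)} = \frac{g}{M} \left(-5 + g\right) = \frac{g \left(-5 + g\right)}{M}$)
$X{\left(w,H \right)} = \frac{2 + H}{-6 + H}$ ($X{\left(w,H \right)} = \frac{2 + H}{H - \frac{-5 - 1}{-1}} = \frac{2 + H}{H - \left(-1\right) \left(-6\right)} = \frac{2 + H}{H - 6} = \frac{2 + H}{-6 + H}$)
$911 X{\left(2,-6 \right)} = 911 \frac{2 - 6}{-6 - 6} = 911 \frac{1}{-12} \left(-4\right) = 911 \left(\left(- \frac{1}{12}\right) \left(-4\right)\right) = 911 \cdot \frac{1}{3} = \frac{911}{3}$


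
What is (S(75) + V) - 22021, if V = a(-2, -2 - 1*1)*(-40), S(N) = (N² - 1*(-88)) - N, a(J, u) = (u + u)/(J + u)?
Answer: -16431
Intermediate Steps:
a(J, u) = 2*u/(J + u) (a(J, u) = (2*u)/(J + u) = 2*u/(J + u))
S(N) = 88 + N² - N (S(N) = (N² + 88) - N = (88 + N²) - N = 88 + N² - N)
V = -48 (V = (2*(-2 - 1*1)/(-2 + (-2 - 1*1)))*(-40) = (2*(-2 - 1)/(-2 + (-2 - 1)))*(-40) = (2*(-3)/(-2 - 3))*(-40) = (2*(-3)/(-5))*(-40) = (2*(-3)*(-⅕))*(-40) = (6/5)*(-40) = -48)
(S(75) + V) - 22021 = ((88 + 75² - 1*75) - 48) - 22021 = ((88 + 5625 - 75) - 48) - 22021 = (5638 - 48) - 22021 = 5590 - 22021 = -16431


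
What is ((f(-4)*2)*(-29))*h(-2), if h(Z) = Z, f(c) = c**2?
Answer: 1856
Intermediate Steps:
((f(-4)*2)*(-29))*h(-2) = (((-4)**2*2)*(-29))*(-2) = ((16*2)*(-29))*(-2) = (32*(-29))*(-2) = -928*(-2) = 1856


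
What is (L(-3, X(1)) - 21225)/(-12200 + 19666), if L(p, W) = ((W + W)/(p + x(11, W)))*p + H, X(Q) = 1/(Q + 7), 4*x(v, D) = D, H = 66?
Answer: -2010081/709270 ≈ -2.8340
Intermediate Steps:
x(v, D) = D/4
X(Q) = 1/(7 + Q)
L(p, W) = 66 + 2*W*p/(p + W/4) (L(p, W) = ((W + W)/(p + W/4))*p + 66 = ((2*W)/(p + W/4))*p + 66 = (2*W/(p + W/4))*p + 66 = 2*W*p/(p + W/4) + 66 = 66 + 2*W*p/(p + W/4))
(L(-3, X(1)) - 21225)/(-12200 + 19666) = (2*(33/(7 + 1) + 132*(-3) + 4*(-3)/(7 + 1))/(1/(7 + 1) + 4*(-3)) - 21225)/(-12200 + 19666) = (2*(33/8 - 396 + 4*(-3)/8)/(1/8 - 12) - 21225)/7466 = (2*(33*(⅛) - 396 + 4*(⅛)*(-3))/(⅛ - 12) - 21225)*(1/7466) = (2*(33/8 - 396 - 3/2)/(-95/8) - 21225)*(1/7466) = (2*(-8/95)*(-3147/8) - 21225)*(1/7466) = (6294/95 - 21225)*(1/7466) = -2010081/95*1/7466 = -2010081/709270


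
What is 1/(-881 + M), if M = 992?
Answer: 1/111 ≈ 0.0090090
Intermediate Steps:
1/(-881 + M) = 1/(-881 + 992) = 1/111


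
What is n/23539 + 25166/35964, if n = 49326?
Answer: 1183171369/423278298 ≈ 2.7953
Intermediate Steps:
n/23539 + 25166/35964 = 49326/23539 + 25166/35964 = 49326*(1/23539) + 25166*(1/35964) = 49326/23539 + 12583/17982 = 1183171369/423278298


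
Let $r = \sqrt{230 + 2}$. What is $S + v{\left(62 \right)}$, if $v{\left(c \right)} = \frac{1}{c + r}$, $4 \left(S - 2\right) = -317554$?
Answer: $- \frac{71685994}{903} - \frac{\sqrt{58}}{1806} \approx -79387.0$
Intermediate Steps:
$S = - \frac{158773}{2}$ ($S = 2 + \frac{1}{4} \left(-317554\right) = 2 - \frac{158777}{2} = - \frac{158773}{2} \approx -79387.0$)
$r = 2 \sqrt{58}$ ($r = \sqrt{232} = 2 \sqrt{58} \approx 15.232$)
$v{\left(c \right)} = \frac{1}{c + 2 \sqrt{58}}$
$S + v{\left(62 \right)} = - \frac{158773}{2} + \frac{1}{62 + 2 \sqrt{58}}$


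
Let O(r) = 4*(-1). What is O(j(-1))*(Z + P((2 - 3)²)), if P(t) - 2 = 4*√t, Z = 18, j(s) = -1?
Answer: -96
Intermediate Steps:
O(r) = -4
P(t) = 2 + 4*√t
O(j(-1))*(Z + P((2 - 3)²)) = -4*(18 + (2 + 4*√((2 - 3)²))) = -4*(18 + (2 + 4*√((-1)²))) = -4*(18 + (2 + 4*√1)) = -4*(18 + (2 + 4*1)) = -4*(18 + (2 + 4)) = -4*(18 + 6) = -4*24 = -96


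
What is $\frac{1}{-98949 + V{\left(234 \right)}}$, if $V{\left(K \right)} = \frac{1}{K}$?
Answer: $- \frac{234}{23154065} \approx -1.0106 \cdot 10^{-5}$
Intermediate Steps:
$\frac{1}{-98949 + V{\left(234 \right)}} = \frac{1}{-98949 + \frac{1}{234}} = \frac{1}{- \frac{23154065}{234}} = - \frac{234}{23154065}$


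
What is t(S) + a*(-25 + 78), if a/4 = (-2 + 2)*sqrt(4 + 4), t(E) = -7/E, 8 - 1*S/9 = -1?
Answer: -7/81 ≈ -0.086420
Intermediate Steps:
S = 81 (S = 72 - 9*(-1) = 72 + 9 = 81)
a = 0 (a = 4*((-2 + 2)*sqrt(4 + 4)) = 4*(0*sqrt(8)) = 4*(0*(2*sqrt(2))) = 4*0 = 0)
t(S) + a*(-25 + 78) = -7/81 + 0*(-25 + 78) = -7*1/81 + 0*53 = -7/81 + 0 = -7/81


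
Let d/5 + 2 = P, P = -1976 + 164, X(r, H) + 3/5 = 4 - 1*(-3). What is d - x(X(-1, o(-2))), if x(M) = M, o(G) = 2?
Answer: -45382/5 ≈ -9076.4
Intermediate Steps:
X(r, H) = 32/5 (X(r, H) = -⅗ + (4 - 1*(-3)) = -⅗ + (4 + 3) = -⅗ + 7 = 32/5)
P = -1812
d = -9070 (d = -10 + 5*(-1812) = -10 - 9060 = -9070)
d - x(X(-1, o(-2))) = -9070 - 1*32/5 = -9070 - 32/5 = -45382/5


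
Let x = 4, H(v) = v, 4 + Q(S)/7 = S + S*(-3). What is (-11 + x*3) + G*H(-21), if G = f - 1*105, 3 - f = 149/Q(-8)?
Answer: 8721/4 ≈ 2180.3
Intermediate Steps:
Q(S) = -28 - 14*S (Q(S) = -28 + 7*(S + S*(-3)) = -28 + 7*(S - 3*S) = -28 + 7*(-2*S) = -28 - 14*S)
f = 103/84 (f = 3 - 149/(-28 - 14*(-8)) = 3 - 149/(-28 + 112) = 3 - 149/84 = 103/84 ≈ 1.2262)
G = -8717/84 (G = 103/84 - 1*105 = 103/84 - 105 = -8717/84 ≈ -103.77)
(-11 + x*3) + G*H(-21) = (-11 + 4*3) - 8717/84*(-21) = (-11 + 12) + 8717/4 = 1 + 8717/4 = 8721/4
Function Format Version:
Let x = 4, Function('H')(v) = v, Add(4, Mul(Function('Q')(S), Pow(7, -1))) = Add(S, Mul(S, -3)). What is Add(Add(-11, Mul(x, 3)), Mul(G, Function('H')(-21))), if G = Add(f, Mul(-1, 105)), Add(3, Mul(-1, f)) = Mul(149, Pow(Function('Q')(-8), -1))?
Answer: Rational(8721, 4) ≈ 2180.3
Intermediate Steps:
Function('Q')(S) = Add(-28, Mul(-14, S)) (Function('Q')(S) = Add(-28, Mul(7, Add(S, Mul(S, -3)))) = Add(-28, Mul(7, Add(S, Mul(-3, S)))) = Add(-28, Mul(7, Mul(-2, S))) = Add(-28, Mul(-14, S)))
f = Rational(103, 84) (f = Add(3, Mul(-1, Mul(149, Pow(Add(-28, Mul(-14, -8)), -1)))) = Add(3, Mul(-1, Mul(149, Pow(Add(-28, 112), -1)))) = Add(3, Mul(-1, Mul(149, Pow(84, -1)))) = Add(3, Mul(-1, Mul(149, Rational(1, 84)))) = Add(3, Mul(-1, Rational(149, 84))) = Add(3, Rational(-149, 84)) = Rational(103, 84) ≈ 1.2262)
G = Rational(-8717, 84) (G = Add(Rational(103, 84), Mul(-1, 105)) = Add(Rational(103, 84), -105) = Rational(-8717, 84) ≈ -103.77)
Add(Add(-11, Mul(x, 3)), Mul(G, Function('H')(-21))) = Add(Add(-11, Mul(4, 3)), Mul(Rational(-8717, 84), -21)) = Add(Add(-11, 12), Rational(8717, 4)) = Add(1, Rational(8717, 4)) = Rational(8721, 4)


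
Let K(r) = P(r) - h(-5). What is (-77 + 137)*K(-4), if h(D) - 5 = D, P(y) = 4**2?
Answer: 960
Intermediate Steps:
P(y) = 16
h(D) = 5 + D
K(r) = 16 (K(r) = 16 - (5 - 5) = 16 - 1*0 = 16 + 0 = 16)
(-77 + 137)*K(-4) = (-77 + 137)*16 = 60*16 = 960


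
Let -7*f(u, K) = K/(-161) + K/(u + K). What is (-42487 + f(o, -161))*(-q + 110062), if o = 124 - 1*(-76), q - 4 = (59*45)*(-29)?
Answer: -723198586979/91 ≈ -7.9472e+9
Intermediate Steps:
q = -76991 (q = 4 + (59*45)*(-29) = 4 + 2655*(-29) = 4 - 76995 = -76991)
o = 200 (o = 124 + 76 = 200)
f(u, K) = K/1127 - K/(7*(K + u)) (f(u, K) = -(K/(-161) + K/(u + K))/7 = -(K*(-1/161) + K/(K + u))/7 = -(-K/161 + K/(K + u))/7 = K/1127 - K/(7*(K + u)))
(-42487 + f(o, -161))*(-q + 110062) = (-42487 + (1/1127)*(-161)*(-161 - 161 + 200)/(-161 + 200))*(-1*(-76991) + 110062) = (-42487 + (1/1127)*(-161)*(-122)/39)*(76991 + 110062) = (-42487 + (1/1127)*(-161)*(1/39)*(-122))*187053 = (-42487 + 122/273)*187053 = -11598829/273*187053 = -723198586979/91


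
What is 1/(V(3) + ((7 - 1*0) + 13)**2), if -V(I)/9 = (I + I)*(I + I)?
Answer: 1/76 ≈ 0.013158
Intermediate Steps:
V(I) = -36*I**2 (V(I) = -9*(I + I)*(I + I) = -9*2*I*2*I = -36*I**2)
1/(V(3) + ((7 - 1*0) + 13)**2) = 1/(-36*3**2 + ((7 - 1*0) + 13)**2) = 1/(-36*9 + ((7 + 0) + 13)**2) = 1/(-324 + (7 + 13)**2) = 1/(-324 + 20**2) = 1/(-324 + 400) = 1/76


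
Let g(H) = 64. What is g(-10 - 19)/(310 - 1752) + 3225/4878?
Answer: 723043/1172346 ≈ 0.61675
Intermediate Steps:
g(-10 - 19)/(310 - 1752) + 3225/4878 = 64/(310 - 1752) + 3225/4878 = 64/(-1442) + 3225*(1/4878) = 64*(-1/1442) + 1075/1626 = -32/721 + 1075/1626 = 723043/1172346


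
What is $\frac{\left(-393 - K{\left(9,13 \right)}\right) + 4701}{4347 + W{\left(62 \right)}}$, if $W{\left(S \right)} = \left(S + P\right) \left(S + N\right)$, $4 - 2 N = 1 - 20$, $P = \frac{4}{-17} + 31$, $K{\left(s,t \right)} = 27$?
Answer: $\frac{48518}{126539} \approx 0.38342$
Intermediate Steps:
$P = \frac{523}{17}$ ($P = 4 \left(- \frac{1}{17}\right) + 31 = - \frac{4}{17} + 31 = \frac{523}{17} \approx 30.765$)
$N = \frac{23}{2}$ ($N = 2 - \frac{1 - 20}{2} = 2 - - \frac{19}{2} = 2 + \frac{19}{2} = \frac{23}{2} \approx 11.5$)
$W{\left(S \right)} = \left(\frac{23}{2} + S\right) \left(\frac{523}{17} + S\right)$ ($W{\left(S \right)} = \left(S + \frac{523}{17}\right) \left(S + \frac{23}{2}\right) = \left(\frac{523}{17} + S\right) \left(\frac{23}{2} + S\right) = \left(\frac{23}{2} + S\right) \left(\frac{523}{17} + S\right)$)
$\frac{\left(-393 - K{\left(9,13 \right)}\right) + 4701}{4347 + W{\left(62 \right)}} = \frac{\left(-393 - 27\right) + 4701}{4347 + \left(\frac{12029}{34} + 62^{2} + \frac{1437}{34} \cdot 62\right)} = \frac{\left(-393 - 27\right) + 4701}{4347 + \left(\frac{12029}{34} + 3844 + \frac{44547}{17}\right)} = \frac{-420 + 4701}{4347 + \frac{231819}{34}} = \frac{4281}{\frac{379617}{34}} = 4281 \cdot \frac{34}{379617} = \frac{48518}{126539}$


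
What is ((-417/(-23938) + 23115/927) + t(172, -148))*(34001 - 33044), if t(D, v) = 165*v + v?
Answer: -57911592753047/2465614 ≈ -2.3488e+7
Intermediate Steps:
t(D, v) = 166*v
((-417/(-23938) + 23115/927) + t(172, -148))*(34001 - 33044) = ((-417/(-23938) + 23115/927) + 166*(-148))*(34001 - 33044) = ((-417*(-1/23938) + 23115*(1/927)) - 24568)*957 = ((417/23938 + 7705/309) - 24568)*957 = (184571143/7396842 - 24568)*957 = -181541043113/7396842*957 = -57911592753047/2465614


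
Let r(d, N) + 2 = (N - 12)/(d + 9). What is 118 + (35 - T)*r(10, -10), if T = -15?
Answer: -758/19 ≈ -39.895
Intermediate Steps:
r(d, N) = -2 + (-12 + N)/(9 + d) (r(d, N) = -2 + (N - 12)/(d + 9) = -2 + (-12 + N)/(9 + d))
118 + (35 - T)*r(10, -10) = 118 + (35 - 1*(-15))*((-30 - 10 - 2*10)/(9 + 10)) = 118 + (35 + 15)*((-30 - 10 - 20)/19) = 118 + 50*((1/19)*(-60)) = 118 + 50*(-60/19) = 118 - 3000/19 = -758/19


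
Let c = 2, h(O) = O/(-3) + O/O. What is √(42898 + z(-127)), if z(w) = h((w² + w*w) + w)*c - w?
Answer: √194457/3 ≈ 146.99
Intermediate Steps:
h(O) = 1 - O/3 (h(O) = O*(-⅓) + 1 = -O/3 + 1 = 1 - O/3)
z(w) = 2 - 5*w/3 - 4*w²/3 (z(w) = (1 - ((w² + w*w) + w)/3)*2 - w = (1 - ((w² + w²) + w)/3)*2 - w = (1 - (2*w² + w)/3)*2 - w = (1 - (w + 2*w²)/3)*2 - w = (1 + (-2*w²/3 - w/3))*2 - w = (1 - 2*w²/3 - w/3)*2 - w = (2 - 4*w²/3 - 2*w/3) - w = 2 - 5*w/3 - 4*w²/3)
√(42898 + z(-127)) = √(42898 + (2 - 5/3*(-127) - 4/3*(-127)²)) = √(42898 + (2 + 635/3 - 4/3*16129)) = √(42898 + (2 + 635/3 - 64516/3)) = √(42898 - 63875/3) = √(64819/3) = √194457/3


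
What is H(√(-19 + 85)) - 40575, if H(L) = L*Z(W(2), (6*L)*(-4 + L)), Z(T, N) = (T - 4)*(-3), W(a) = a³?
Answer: -40575 - 12*√66 ≈ -40673.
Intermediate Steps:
Z(T, N) = 12 - 3*T (Z(T, N) = (-4 + T)*(-3) = 12 - 3*T)
H(L) = -12*L (H(L) = L*(12 - 3*2³) = L*(12 - 3*8) = L*(12 - 24) = L*(-12) = -12*L)
H(√(-19 + 85)) - 40575 = -12*√(-19 + 85) - 40575 = -12*√66 - 40575 = -40575 - 12*√66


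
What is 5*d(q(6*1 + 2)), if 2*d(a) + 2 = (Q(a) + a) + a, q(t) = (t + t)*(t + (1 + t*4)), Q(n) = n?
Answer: 4915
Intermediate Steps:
q(t) = 2*t*(1 + 5*t) (q(t) = (2*t)*(t + (1 + 4*t)) = (2*t)*(1 + 5*t) = 2*t*(1 + 5*t))
d(a) = -1 + 3*a/2 (d(a) = -1 + ((a + a) + a)/2 = -1 + (2*a + a)/2 = -1 + (3*a)/2 = -1 + 3*a/2)
5*d(q(6*1 + 2)) = 5*(-1 + 3*(2*(6*1 + 2)*(1 + 5*(6*1 + 2)))/2) = 5*(-1 + 3*(2*(6 + 2)*(1 + 5*(6 + 2)))/2) = 5*(-1 + 3*(2*8*(1 + 5*8))/2) = 5*(-1 + 3*(2*8*(1 + 40))/2) = 5*(-1 + 3*(2*8*41)/2) = 5*(-1 + (3/2)*656) = 5*(-1 + 984) = 5*983 = 4915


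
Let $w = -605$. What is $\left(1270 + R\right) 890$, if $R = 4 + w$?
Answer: $595410$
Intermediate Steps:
$R = -601$ ($R = 4 - 605 = -601$)
$\left(1270 + R\right) 890 = \left(1270 - 601\right) 890 = 669 \cdot 890 = 595410$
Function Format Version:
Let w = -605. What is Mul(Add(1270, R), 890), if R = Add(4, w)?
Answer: 595410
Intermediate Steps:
R = -601 (R = Add(4, -605) = -601)
Mul(Add(1270, R), 890) = Mul(Add(1270, -601), 890) = Mul(669, 890) = 595410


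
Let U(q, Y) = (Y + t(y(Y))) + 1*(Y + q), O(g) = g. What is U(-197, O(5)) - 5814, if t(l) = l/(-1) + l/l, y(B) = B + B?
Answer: -6010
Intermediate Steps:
y(B) = 2*B
t(l) = 1 - l (t(l) = l*(-1) + 1 = -l + 1 = 1 - l)
U(q, Y) = 1 + q (U(q, Y) = (Y + (1 - 2*Y)) + 1*(Y + q) = (Y + (1 - 2*Y)) + (Y + q) = (1 - Y) + (Y + q) = 1 + q)
U(-197, O(5)) - 5814 = (1 - 197) - 5814 = -196 - 5814 = -6010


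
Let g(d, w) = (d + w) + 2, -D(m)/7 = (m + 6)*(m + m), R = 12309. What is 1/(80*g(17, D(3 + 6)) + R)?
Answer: -1/137371 ≈ -7.2796e-6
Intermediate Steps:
D(m) = -14*m*(6 + m) (D(m) = -7*(m + 6)*(m + m) = -7*(6 + m)*2*m = -14*m*(6 + m))
g(d, w) = 2 + d + w
1/(80*g(17, D(3 + 6)) + R) = 1/(80*(2 + 17 - 14*(3 + 6)*(6 + (3 + 6))) + 12309) = 1/(80*(2 + 17 - 14*9*(6 + 9)) + 12309) = 1/(80*(2 + 17 - 14*9*15) + 12309) = 1/(80*(2 + 17 - 1890) + 12309) = 1/(80*(-1871) + 12309) = 1/(-149680 + 12309) = 1/(-137371) = -1/137371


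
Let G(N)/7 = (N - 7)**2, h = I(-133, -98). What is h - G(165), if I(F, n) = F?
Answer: -174881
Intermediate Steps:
h = -133
G(N) = 7*(-7 + N)**2 (G(N) = 7*(N - 7)**2 = 7*(-7 + N)**2)
h - G(165) = -133 - 7*(-7 + 165)**2 = -133 - 7*158**2 = -133 - 7*24964 = -133 - 1*174748 = -133 - 174748 = -174881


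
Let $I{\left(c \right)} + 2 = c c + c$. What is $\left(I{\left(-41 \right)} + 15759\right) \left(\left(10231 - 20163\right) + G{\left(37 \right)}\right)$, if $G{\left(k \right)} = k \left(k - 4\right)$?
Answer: $-151545267$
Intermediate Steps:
$I{\left(c \right)} = -2 + c + c^{2}$ ($I{\left(c \right)} = -2 + \left(c c + c\right) = -2 + \left(c^{2} + c\right) = -2 + \left(c + c^{2}\right) = -2 + c + c^{2}$)
$G{\left(k \right)} = k \left(-4 + k\right)$
$\left(I{\left(-41 \right)} + 15759\right) \left(\left(10231 - 20163\right) + G{\left(37 \right)}\right) = \left(\left(-2 - 41 + \left(-41\right)^{2}\right) + 15759\right) \left(\left(10231 - 20163\right) + 37 \left(-4 + 37\right)\right) = \left(\left(-2 - 41 + 1681\right) + 15759\right) \left(\left(10231 - 20163\right) + 37 \cdot 33\right) = \left(1638 + 15759\right) \left(-9932 + 1221\right) = 17397 \left(-8711\right) = -151545267$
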